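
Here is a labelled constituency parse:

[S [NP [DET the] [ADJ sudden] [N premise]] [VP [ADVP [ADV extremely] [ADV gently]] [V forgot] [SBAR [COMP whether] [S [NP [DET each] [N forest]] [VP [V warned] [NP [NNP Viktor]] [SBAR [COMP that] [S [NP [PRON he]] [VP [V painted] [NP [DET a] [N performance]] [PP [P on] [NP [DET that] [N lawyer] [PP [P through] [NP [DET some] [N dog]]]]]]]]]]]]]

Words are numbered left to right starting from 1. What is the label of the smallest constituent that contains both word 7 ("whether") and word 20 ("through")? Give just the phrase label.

SBAR

Both words fall inside [SBAR whether each forest warned Viktor that he painted a performance on that lawyer through some dog] (words 7–22), and no smaller constituent contains them both. Label: SBAR.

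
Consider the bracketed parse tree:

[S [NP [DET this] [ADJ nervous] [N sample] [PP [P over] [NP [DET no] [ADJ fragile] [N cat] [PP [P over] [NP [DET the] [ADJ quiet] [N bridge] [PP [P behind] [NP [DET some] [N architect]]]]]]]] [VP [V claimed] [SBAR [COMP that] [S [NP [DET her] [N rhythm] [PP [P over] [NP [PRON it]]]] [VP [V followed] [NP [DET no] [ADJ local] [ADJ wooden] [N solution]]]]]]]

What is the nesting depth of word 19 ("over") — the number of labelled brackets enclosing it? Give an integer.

7

Path from the root down to the word: S → VP → SBAR → S → NP → PP → P. That is 7 enclosing brackets.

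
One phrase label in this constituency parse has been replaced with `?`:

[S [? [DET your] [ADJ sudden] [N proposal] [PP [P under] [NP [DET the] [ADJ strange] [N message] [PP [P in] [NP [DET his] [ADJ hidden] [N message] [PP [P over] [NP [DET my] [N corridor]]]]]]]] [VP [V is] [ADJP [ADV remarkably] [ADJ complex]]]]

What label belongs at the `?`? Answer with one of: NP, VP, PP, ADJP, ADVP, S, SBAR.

The `?` node immediately contains: DET 'your', ADJ 'sudden', N 'proposal', PP. That is the internal structure of a noun phrase, so the label is NP.

NP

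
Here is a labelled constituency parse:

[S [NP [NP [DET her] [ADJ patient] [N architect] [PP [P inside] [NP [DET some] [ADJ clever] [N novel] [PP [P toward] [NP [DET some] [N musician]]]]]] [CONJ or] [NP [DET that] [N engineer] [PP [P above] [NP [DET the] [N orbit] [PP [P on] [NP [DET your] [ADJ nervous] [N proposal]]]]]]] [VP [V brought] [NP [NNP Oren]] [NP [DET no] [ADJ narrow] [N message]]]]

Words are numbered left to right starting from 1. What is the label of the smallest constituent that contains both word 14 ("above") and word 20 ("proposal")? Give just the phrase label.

PP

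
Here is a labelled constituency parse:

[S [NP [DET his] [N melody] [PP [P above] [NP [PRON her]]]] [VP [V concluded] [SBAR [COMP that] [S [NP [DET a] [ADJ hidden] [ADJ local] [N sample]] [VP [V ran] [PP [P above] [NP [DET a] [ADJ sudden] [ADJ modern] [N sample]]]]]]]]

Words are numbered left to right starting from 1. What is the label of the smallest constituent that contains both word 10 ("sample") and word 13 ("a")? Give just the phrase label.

S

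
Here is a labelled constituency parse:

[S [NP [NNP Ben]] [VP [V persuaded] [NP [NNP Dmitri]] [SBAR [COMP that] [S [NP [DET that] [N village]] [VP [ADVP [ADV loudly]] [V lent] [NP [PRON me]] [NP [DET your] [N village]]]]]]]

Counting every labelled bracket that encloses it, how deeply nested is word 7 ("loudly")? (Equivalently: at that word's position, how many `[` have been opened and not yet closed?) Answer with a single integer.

The word sits inside ADV, which is inside ADVP, inside VP, inside S, inside SBAR, inside VP, inside S — 7 brackets in all.

7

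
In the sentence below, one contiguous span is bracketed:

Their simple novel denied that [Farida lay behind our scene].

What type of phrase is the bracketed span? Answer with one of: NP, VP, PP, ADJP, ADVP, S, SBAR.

The bracketed span "Farida lay behind our scene" is headed by "lay", making it a clause (S).

S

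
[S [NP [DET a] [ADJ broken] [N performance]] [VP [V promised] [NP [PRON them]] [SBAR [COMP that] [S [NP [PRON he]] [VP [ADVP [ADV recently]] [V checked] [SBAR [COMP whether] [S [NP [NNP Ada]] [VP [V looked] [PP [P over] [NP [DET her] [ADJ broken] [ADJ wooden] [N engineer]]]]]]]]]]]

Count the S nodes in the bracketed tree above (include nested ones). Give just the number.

Listing each S by its span: [S a broken performance promised them that he recently checked whether Ada looked over her broken wooden engineer]; [S he recently checked whether Ada looked over her broken wooden engineer]; [S Ada looked over her broken wooden engineer] — that makes 3.

3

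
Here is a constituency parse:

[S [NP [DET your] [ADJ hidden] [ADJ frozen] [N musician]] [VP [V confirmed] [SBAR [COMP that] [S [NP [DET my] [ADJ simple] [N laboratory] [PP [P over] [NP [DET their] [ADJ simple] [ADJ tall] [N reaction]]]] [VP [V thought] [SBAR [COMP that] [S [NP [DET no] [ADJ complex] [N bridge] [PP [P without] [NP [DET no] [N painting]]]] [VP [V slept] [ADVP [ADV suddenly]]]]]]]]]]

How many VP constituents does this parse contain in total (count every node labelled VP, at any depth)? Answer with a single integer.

The VP constituents are: [VP confirmed that my simple laboratory over their simple tall reaction thought that no complex bridge without no painting slept suddenly]; [VP thought that no complex bridge without no painting slept suddenly]; [VP slept suddenly]. Total: 3.

3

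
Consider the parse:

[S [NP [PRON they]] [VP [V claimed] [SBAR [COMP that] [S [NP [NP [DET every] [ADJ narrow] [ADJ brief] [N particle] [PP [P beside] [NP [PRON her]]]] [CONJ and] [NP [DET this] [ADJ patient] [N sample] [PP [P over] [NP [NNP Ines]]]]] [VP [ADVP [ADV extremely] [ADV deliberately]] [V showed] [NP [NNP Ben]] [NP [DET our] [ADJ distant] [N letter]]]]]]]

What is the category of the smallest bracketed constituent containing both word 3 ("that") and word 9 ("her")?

SBAR

Both words fall inside [SBAR that every narrow brief particle beside her and this patient sample over Ines extremely deliberately showed Ben our distant letter] (words 3–22), and no smaller constituent contains them both. Label: SBAR.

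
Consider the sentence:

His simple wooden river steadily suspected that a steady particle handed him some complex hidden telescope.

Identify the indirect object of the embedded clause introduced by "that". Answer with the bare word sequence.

him

Within the embedded clause introduced by "that", the indirect object of "handed" is "him".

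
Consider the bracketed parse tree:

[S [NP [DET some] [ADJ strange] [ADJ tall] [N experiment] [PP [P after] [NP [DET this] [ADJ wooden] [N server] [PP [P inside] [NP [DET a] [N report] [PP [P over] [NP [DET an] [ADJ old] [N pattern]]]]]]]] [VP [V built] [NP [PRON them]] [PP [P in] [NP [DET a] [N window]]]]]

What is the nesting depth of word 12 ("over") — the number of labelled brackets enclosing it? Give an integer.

8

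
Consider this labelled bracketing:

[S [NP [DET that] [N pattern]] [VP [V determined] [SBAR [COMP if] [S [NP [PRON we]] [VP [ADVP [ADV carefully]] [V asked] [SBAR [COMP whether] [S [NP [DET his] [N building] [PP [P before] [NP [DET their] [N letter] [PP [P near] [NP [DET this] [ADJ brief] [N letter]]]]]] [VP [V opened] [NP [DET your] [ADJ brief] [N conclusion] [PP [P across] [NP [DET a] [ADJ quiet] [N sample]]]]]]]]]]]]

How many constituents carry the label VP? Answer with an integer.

3

Listing each VP by its span: [VP determined if we carefully asked whether his building before their letter near this brief letter opened your brief conclusion across a quiet sample]; [VP carefully asked whether his building before their letter near this brief letter opened your brief conclusion across a quiet sample]; [VP opened your brief conclusion across a quiet sample] — that makes 3.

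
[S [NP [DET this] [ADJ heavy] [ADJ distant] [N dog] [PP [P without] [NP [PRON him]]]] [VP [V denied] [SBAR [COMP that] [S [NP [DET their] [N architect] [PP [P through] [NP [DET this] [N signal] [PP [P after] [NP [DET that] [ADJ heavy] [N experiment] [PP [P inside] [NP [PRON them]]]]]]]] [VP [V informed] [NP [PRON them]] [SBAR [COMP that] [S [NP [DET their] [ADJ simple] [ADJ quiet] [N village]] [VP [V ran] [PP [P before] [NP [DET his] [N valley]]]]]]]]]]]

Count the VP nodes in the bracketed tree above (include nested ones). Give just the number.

Listing each VP by its span: [VP denied that their architect through this signal after that heavy experiment inside them informed them that their simple quiet village ran before his valley]; [VP informed them that their simple quiet village ran before his valley]; [VP ran before his valley] — that makes 3.

3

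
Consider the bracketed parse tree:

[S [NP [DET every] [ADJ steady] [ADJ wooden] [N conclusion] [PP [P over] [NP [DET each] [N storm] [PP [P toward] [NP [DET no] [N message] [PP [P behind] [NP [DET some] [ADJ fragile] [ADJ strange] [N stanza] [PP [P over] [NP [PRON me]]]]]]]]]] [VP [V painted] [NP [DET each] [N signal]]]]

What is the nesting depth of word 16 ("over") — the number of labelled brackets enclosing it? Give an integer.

10

Path from the root down to the word: S → NP → PP → NP → PP → NP → PP → NP → PP → P. That is 10 enclosing brackets.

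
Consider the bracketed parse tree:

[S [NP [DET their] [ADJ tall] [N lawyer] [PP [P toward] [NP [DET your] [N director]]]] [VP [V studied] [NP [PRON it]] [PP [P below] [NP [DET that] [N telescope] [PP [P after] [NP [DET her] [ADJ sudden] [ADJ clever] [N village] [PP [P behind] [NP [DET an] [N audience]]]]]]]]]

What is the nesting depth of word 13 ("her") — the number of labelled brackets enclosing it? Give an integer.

7

Path from the root down to the word: S → VP → PP → NP → PP → NP → DET. That is 7 enclosing brackets.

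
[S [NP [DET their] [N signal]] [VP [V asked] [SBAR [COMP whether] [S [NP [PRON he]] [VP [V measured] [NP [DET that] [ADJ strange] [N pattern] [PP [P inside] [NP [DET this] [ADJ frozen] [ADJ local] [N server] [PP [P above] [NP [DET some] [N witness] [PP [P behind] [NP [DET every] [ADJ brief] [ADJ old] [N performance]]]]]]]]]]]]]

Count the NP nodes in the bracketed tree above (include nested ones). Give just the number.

The NP constituents are: [NP their signal]; [NP he]; [NP that strange pattern inside this frozen local server above some witness behind every brief old performance]; [NP this frozen local server above some witness behind every brief old performance]; [NP some witness behind every brief old performance]; [NP every brief old performance]. Total: 6.

6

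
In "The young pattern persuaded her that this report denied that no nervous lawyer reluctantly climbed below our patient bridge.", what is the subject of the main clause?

the young pattern

In the main clause the verb is "persuaded"; the NP preceding it, "the young pattern", is the subject.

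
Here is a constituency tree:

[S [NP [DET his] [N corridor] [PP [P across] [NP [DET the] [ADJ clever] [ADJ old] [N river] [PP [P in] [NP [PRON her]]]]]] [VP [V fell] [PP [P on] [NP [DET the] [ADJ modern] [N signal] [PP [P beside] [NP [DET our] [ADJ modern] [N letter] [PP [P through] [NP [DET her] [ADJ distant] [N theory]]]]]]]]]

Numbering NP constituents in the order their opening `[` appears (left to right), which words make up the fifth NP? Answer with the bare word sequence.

our modern letter through her distant theory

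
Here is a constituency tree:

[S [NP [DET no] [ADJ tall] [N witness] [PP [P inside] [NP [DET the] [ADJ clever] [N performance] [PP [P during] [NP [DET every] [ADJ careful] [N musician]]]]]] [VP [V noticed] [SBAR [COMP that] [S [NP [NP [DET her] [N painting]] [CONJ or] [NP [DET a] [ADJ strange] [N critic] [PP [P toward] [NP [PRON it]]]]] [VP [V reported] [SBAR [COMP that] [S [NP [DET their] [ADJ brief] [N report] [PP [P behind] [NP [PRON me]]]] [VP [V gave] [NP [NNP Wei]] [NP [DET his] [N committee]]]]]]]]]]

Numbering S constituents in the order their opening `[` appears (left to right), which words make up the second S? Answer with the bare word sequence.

her painting or a strange critic toward it reported that their brief report behind me gave Wei his committee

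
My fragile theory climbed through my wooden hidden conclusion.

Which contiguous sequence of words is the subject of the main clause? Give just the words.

my fragile theory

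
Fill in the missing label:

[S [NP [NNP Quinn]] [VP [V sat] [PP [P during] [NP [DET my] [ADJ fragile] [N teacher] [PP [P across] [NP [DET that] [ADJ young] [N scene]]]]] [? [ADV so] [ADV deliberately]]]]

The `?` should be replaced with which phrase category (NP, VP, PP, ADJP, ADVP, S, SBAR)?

Looking at what the `?` directly dominates — ADV 'so', ADV 'deliberately' — this is an adverb phrase (ADVP).

ADVP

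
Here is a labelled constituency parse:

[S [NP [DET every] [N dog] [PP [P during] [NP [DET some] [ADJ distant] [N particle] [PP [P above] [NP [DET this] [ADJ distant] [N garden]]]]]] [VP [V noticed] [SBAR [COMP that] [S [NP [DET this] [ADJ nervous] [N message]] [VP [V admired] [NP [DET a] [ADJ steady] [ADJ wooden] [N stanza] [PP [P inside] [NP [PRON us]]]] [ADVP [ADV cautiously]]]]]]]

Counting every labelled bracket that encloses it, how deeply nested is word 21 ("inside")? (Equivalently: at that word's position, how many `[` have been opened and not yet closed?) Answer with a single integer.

The word sits inside P, which is inside PP, inside NP, inside VP, inside S, inside SBAR, inside VP, inside S — 8 brackets in all.

8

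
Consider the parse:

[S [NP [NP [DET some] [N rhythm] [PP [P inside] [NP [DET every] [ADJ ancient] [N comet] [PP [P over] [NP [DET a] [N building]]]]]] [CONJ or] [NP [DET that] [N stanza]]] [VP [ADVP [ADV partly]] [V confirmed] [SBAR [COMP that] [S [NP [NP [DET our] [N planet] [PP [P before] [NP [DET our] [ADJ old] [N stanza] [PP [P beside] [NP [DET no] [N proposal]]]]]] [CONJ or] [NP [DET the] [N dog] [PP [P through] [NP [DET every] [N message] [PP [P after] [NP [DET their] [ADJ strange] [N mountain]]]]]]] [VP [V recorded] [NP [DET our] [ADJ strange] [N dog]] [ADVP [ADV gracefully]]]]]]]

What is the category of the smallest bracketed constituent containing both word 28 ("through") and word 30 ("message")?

Word 28 lies under S → VP → SBAR → S → NP → NP → PP → P; word 30 lies under S → VP → SBAR → S → NP → NP → PP → NP → N. The lowest shared node is the PP.

PP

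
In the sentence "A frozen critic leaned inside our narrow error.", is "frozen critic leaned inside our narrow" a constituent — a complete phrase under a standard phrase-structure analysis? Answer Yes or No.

"frozen" belongs to the noun phrase "a frozen critic" while "narrow" belongs to the verb phrase "leaned inside our narrow error"; a span that runs across that boundary is not a single phrase.

No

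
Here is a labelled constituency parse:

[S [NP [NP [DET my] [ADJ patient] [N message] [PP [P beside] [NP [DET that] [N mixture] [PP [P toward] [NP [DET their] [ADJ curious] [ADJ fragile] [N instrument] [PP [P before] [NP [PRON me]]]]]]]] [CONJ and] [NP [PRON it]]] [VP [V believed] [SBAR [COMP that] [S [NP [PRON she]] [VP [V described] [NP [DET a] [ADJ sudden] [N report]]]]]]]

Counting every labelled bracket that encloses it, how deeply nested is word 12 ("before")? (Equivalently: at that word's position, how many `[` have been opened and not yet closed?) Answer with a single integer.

The word sits inside P, which is inside PP, inside NP, inside PP, inside NP, inside PP, inside NP, inside NP, inside S — 9 brackets in all.

9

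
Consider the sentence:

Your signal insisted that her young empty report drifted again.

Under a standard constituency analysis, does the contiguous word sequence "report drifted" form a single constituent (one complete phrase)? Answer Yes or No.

No

The smallest constituent containing the whole sequence is the clause [S her young empty report drifted again], but the sequence is only part of it — it straddles the boundary between noun phrase "her young empty report" and verb phrase "drifted again".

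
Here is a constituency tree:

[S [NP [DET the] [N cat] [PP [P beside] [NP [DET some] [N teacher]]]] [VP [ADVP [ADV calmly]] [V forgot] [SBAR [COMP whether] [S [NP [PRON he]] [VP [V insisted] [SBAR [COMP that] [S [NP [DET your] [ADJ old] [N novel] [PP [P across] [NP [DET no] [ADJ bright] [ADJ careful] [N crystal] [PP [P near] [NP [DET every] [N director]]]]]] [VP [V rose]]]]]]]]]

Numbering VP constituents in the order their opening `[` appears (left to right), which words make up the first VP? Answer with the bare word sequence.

calmly forgot whether he insisted that your old novel across no bright careful crystal near every director rose

In left-to-right order the VP constituents are "calmly forgot whether he insisted that your old novel across no bright careful crystal near every director rose"; "insisted that your old novel across no bright careful crystal near every director rose"; "rose". Number 1 is "calmly forgot whether he insisted that your old novel across no bright careful crystal near every director rose".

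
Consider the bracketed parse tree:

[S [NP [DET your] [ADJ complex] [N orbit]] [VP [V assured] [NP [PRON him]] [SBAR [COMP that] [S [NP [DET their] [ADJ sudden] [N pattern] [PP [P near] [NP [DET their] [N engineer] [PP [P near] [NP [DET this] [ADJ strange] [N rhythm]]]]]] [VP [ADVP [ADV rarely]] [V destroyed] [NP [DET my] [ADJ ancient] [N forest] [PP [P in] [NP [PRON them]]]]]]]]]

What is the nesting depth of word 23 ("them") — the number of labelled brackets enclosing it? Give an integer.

9

Path from the root down to the word: S → VP → SBAR → S → VP → NP → PP → NP → PRON. That is 9 enclosing brackets.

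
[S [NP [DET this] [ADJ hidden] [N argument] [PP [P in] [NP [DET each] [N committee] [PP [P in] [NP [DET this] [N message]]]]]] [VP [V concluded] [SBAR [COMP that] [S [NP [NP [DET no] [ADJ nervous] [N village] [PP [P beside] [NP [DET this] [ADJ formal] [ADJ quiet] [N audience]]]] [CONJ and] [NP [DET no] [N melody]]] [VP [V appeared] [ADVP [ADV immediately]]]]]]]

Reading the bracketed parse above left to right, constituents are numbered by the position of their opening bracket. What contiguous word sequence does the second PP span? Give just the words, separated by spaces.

in this message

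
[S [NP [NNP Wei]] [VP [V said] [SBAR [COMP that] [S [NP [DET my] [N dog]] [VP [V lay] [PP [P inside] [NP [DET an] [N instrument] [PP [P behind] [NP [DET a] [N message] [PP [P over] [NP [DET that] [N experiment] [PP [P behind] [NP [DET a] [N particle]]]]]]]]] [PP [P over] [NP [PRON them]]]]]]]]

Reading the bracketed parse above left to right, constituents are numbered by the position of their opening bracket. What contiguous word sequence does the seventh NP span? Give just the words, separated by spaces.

them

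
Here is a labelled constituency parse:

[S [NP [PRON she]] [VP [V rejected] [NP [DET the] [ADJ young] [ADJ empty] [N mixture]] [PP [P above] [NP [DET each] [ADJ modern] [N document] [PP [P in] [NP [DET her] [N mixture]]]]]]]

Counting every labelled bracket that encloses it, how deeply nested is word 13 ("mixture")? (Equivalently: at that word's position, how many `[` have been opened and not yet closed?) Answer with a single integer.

7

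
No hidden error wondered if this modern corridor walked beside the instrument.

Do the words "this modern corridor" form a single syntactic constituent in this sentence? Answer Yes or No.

"this modern corridor" is exactly the noun phrase [NP this modern corridor], a complete constituent.

Yes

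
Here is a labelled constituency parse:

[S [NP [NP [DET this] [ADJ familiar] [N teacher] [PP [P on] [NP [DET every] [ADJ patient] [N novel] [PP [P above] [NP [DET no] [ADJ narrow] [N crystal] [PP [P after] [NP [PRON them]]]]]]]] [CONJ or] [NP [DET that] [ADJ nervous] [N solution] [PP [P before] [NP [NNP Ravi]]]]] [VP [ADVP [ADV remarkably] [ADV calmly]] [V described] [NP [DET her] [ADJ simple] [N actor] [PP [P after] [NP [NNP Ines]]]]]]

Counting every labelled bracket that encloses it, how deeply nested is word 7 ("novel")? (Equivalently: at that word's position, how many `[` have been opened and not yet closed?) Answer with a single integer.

Path from the root down to the word: S → NP → NP → PP → NP → N. That is 6 enclosing brackets.

6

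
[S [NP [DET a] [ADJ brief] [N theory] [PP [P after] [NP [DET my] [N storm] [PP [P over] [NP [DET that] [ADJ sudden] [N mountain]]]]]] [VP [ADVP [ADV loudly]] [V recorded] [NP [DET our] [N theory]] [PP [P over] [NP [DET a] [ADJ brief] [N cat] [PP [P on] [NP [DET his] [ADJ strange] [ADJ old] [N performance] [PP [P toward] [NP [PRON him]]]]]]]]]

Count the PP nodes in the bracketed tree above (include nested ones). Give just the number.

5

Scanning left to right, an opening `[PP` appears at word positions 4, 7, 15, 19, 24 — 5 in total.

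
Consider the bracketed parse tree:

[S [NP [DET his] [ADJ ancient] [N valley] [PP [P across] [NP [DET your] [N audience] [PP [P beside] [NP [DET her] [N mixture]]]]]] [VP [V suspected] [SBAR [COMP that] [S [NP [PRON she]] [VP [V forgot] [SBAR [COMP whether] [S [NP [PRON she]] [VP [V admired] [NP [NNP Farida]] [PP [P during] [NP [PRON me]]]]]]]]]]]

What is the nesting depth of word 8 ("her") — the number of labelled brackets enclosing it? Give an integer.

7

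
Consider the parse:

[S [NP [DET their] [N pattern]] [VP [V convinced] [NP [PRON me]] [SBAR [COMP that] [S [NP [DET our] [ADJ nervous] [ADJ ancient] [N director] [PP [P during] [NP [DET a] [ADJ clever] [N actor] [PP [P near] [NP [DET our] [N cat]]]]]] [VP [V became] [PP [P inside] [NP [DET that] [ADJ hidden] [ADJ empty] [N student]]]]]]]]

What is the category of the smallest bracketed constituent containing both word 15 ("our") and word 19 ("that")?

S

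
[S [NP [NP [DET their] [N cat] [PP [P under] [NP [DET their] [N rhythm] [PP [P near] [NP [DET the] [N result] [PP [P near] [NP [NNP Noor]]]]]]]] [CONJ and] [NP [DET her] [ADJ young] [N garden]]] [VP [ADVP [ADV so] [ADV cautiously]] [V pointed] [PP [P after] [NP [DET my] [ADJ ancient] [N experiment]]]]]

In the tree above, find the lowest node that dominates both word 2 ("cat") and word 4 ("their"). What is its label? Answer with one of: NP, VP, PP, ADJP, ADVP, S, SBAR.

Both words fall inside [NP their cat under their rhythm near the result near Noor] (words 1–10), and no smaller constituent contains them both. Label: NP.

NP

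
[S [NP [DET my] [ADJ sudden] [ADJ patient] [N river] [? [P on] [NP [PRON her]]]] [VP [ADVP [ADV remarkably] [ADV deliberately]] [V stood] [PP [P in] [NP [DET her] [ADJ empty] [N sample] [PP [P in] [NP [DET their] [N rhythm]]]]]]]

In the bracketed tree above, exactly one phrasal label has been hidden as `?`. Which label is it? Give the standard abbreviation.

PP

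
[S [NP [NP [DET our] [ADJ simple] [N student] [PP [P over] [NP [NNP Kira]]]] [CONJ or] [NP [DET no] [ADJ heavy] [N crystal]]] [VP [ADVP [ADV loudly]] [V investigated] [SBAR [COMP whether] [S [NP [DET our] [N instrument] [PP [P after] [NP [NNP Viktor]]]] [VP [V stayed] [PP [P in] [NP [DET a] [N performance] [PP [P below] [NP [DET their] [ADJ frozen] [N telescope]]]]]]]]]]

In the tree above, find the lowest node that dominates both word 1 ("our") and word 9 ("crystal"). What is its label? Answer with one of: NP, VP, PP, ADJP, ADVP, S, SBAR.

Both words fall inside [NP our simple student over Kira or no heavy crystal] (words 1–9), and no smaller constituent contains them both. Label: NP.

NP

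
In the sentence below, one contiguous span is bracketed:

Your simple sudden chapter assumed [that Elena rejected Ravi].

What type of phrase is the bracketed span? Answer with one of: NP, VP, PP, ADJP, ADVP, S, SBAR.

SBAR

"that" is the head of the bracketed span, so the span is a subordinate clause: SBAR.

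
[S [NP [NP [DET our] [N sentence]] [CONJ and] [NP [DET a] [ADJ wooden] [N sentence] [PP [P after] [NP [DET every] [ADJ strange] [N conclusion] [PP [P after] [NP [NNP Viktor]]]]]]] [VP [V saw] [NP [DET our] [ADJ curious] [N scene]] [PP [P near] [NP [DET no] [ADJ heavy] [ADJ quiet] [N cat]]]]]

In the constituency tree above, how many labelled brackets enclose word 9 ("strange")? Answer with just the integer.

6

Counting open brackets not yet closed at "strange": [S [NP [NP [PP [NP [ADJ = 6.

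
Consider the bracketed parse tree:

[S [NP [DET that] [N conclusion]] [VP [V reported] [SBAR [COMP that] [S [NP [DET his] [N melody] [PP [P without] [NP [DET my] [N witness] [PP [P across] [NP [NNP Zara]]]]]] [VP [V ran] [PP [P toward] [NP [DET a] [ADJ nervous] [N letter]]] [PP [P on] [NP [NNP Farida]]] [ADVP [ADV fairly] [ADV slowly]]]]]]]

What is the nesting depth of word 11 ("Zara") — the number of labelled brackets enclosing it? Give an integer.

10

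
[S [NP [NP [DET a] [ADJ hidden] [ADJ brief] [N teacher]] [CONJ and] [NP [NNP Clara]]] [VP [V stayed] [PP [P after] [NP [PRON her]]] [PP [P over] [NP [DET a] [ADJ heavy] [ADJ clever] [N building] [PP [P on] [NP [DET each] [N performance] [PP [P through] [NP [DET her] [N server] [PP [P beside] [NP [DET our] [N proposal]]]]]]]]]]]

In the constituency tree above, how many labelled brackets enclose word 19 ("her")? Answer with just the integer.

Path from the root down to the word: S → VP → PP → NP → PP → NP → PP → NP → DET. That is 9 enclosing brackets.

9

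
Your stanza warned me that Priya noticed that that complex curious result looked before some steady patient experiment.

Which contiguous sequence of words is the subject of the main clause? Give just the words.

your stanza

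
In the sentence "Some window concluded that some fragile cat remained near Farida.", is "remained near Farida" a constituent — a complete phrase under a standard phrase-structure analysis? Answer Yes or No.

Yes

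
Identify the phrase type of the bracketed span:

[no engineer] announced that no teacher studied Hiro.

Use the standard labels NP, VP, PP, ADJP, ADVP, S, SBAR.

NP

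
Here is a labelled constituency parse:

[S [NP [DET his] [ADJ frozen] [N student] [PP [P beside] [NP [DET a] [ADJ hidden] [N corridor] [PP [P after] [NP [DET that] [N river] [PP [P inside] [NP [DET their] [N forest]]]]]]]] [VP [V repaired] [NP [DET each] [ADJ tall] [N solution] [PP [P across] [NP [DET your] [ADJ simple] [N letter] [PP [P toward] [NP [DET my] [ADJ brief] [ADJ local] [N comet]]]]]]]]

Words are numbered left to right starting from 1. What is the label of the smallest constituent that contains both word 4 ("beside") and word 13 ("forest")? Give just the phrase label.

Both words fall inside [PP beside a hidden corridor after that river inside their forest] (words 4–13), and no smaller constituent contains them both. Label: PP.

PP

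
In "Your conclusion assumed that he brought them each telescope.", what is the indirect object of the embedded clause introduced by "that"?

them

The verb of the embedded clause introduced by "that" is "brought"; its indirect object is the NP "them".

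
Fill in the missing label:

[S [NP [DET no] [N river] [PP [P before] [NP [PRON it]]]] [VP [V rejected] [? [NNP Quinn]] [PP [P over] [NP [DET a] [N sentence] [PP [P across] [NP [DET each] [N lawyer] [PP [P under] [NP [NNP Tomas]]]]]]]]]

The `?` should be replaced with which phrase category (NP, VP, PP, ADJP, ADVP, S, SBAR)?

NP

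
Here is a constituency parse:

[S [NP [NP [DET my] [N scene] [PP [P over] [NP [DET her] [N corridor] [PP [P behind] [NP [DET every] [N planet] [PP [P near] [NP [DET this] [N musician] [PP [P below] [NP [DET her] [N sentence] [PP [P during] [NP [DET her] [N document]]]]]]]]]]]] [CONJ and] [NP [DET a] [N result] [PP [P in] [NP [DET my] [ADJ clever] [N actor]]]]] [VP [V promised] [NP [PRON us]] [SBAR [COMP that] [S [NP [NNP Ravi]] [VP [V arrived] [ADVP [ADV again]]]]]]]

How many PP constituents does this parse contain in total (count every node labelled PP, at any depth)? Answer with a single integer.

The PP constituents are: [PP over her corridor behind every planet near this musician below her sentence during her document]; [PP behind every planet near this musician below her sentence during her document]; [PP near this musician below her sentence during her document]; [PP below her sentence during her document]; [PP during her document]; [PP in my clever actor]. Total: 6.

6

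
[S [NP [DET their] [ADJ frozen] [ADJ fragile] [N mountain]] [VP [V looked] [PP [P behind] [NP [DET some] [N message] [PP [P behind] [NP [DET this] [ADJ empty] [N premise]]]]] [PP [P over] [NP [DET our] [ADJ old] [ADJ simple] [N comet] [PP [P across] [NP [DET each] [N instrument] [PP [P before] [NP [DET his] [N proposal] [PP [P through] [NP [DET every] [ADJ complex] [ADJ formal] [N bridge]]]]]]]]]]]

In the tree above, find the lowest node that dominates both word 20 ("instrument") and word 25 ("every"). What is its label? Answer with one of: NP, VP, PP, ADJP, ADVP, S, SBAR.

NP

Word 20 lies under S → VP → PP → NP → PP → NP → N; word 25 lies under S → VP → PP → NP → PP → NP → PP → NP → PP → NP → DET. The lowest shared node is the NP.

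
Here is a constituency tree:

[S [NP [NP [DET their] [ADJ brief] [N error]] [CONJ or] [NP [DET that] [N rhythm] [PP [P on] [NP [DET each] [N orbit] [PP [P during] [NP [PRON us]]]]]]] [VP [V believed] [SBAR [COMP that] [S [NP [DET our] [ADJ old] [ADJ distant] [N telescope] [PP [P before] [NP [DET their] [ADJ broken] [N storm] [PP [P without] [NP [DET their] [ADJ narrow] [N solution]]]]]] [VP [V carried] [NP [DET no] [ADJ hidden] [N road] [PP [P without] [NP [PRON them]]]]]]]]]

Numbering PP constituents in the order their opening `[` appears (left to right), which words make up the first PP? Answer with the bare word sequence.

on each orbit during us

The PP opening brackets appear, in order, over: "on each orbit during us"; "during us"; "before their broken storm without their narrow solution"; "without their narrow solution"; "without them". The first one spans "on each orbit during us".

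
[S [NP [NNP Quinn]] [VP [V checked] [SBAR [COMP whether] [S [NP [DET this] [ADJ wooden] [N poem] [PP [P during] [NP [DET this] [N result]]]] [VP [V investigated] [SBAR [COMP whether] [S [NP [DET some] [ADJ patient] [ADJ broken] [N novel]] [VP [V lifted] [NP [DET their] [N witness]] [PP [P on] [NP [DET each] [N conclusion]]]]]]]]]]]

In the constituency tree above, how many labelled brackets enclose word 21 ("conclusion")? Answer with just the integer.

Counting open brackets not yet closed at "conclusion": [S [VP [SBAR [S [VP [SBAR [S [VP [PP [NP [N = 11.

11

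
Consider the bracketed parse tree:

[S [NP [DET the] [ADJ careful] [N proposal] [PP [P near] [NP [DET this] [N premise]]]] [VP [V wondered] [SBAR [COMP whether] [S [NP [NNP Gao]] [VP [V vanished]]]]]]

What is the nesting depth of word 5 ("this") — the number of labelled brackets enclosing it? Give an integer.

The word sits inside DET, which is inside NP, inside PP, inside NP, inside S — 5 brackets in all.

5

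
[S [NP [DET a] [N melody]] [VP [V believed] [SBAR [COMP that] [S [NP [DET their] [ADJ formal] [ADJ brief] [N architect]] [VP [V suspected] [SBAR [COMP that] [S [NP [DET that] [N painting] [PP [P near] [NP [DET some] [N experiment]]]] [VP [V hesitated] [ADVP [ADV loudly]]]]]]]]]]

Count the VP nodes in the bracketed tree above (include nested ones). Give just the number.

Scanning left to right, an opening `[VP` appears at word positions 3, 9, 16 — 3 in total.

3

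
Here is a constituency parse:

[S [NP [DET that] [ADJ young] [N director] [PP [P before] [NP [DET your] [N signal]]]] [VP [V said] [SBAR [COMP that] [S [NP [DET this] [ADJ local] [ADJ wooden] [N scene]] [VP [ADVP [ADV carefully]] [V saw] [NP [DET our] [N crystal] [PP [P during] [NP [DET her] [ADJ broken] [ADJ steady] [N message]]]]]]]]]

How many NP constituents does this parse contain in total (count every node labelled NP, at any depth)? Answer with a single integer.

Listing each NP by its span: [NP that young director before your signal]; [NP your signal]; [NP this local wooden scene]; [NP our crystal during her broken steady message]; [NP her broken steady message] — that makes 5.

5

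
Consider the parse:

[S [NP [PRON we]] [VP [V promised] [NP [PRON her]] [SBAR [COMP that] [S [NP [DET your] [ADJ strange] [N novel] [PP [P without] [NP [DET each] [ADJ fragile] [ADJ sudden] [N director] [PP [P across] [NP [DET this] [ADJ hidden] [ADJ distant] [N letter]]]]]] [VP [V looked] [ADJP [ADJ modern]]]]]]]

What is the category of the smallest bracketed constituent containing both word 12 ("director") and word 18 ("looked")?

S

Word 12 lies under S → VP → SBAR → S → NP → PP → NP → N; word 18 lies under S → VP → SBAR → S → VP → V. The lowest shared node is the S.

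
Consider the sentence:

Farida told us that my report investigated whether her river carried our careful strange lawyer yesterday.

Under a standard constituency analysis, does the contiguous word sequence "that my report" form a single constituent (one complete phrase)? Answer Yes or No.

"that" belongs to the complementizer "that" while "report" belongs to the clause "my report investigated whether her river carried our careful strange lawyer yesterday"; a span that runs across that boundary is not a single phrase.

No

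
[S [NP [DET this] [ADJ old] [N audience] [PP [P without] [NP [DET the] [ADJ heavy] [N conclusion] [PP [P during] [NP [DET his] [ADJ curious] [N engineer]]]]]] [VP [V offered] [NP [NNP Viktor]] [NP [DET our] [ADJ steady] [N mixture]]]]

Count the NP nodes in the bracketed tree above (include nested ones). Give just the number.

5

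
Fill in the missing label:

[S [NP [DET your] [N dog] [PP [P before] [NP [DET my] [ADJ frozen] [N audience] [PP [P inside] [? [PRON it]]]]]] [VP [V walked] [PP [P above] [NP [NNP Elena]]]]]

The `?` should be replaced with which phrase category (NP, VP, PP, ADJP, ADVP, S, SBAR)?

NP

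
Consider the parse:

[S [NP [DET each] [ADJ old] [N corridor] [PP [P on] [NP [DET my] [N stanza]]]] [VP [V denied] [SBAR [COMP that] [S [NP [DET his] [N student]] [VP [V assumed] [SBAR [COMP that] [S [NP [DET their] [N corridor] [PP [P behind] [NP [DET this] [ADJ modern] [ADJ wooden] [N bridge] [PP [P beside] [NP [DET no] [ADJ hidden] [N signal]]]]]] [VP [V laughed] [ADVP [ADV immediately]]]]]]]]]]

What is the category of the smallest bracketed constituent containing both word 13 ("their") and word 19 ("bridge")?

NP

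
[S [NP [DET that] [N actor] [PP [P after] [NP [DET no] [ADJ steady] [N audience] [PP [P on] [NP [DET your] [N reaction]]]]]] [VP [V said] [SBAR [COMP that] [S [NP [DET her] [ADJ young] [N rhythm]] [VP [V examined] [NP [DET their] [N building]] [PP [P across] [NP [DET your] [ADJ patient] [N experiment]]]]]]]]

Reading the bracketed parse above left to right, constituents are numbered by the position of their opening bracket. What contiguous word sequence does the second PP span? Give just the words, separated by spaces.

Opening `[PP` markers occur at word positions 3, 7, 18; the second of these opens the constituent [PP on your reaction].

on your reaction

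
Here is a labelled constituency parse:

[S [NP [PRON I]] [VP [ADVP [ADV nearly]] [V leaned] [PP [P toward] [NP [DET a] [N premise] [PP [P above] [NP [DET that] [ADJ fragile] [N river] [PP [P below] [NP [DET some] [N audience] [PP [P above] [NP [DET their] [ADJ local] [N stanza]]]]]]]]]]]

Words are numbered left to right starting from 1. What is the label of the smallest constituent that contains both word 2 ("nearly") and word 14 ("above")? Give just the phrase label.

VP

The smallest bracket enclosing both words is [VP nearly leaned toward a premise above that fragile river below some audience above their local stanza], so the label is VP.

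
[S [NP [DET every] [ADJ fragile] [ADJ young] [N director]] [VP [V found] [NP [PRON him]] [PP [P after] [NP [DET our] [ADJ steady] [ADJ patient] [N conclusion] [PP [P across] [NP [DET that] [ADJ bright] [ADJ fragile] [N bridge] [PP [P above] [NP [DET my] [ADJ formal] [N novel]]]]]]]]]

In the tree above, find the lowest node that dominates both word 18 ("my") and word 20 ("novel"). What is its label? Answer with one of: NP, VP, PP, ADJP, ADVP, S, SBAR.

Word 18 lies under S → VP → PP → NP → PP → NP → PP → NP → DET; word 20 lies under S → VP → PP → NP → PP → NP → PP → NP → N. The lowest shared node is the NP.

NP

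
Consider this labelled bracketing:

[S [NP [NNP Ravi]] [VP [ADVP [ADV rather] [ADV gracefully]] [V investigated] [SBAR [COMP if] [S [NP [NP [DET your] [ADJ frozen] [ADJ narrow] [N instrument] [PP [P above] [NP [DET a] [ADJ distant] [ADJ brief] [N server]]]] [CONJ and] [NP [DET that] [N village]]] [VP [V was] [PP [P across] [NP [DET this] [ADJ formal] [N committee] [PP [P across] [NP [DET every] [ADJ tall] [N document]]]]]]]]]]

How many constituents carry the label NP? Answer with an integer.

7

The NP constituents are: [NP Ravi]; [NP your frozen narrow instrument above a distant brief server and that village]; [NP your frozen narrow instrument above a distant brief server]; [NP a distant brief server]; [NP that village]; [NP this formal committee across every tall document] …. Total: 7.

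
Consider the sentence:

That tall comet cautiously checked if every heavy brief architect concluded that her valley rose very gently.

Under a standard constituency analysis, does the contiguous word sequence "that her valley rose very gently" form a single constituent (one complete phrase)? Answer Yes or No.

Yes

The sequence corresponds to a single SBAR node — the subordinate clause "that her valley rose very gently".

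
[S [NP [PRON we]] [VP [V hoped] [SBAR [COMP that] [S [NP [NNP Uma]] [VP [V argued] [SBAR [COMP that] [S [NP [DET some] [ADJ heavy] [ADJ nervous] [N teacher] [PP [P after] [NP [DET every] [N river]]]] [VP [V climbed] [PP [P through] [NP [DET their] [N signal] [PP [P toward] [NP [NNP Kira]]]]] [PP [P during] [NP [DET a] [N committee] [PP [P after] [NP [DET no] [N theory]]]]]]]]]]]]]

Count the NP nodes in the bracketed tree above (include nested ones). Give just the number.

8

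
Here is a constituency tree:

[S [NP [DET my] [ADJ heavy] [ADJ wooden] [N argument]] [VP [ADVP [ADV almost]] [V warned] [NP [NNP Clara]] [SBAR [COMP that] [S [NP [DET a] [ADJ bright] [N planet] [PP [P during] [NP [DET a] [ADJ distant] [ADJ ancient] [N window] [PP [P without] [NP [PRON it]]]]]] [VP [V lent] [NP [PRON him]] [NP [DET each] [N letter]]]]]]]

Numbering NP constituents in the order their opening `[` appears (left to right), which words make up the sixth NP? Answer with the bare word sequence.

him

The NP opening brackets appear, in order, over: "my heavy wooden argument"; "Clara"; "a bright planet during a distant ancient window without it"; "a distant ancient window without it"; "it"; "him"; "each letter". The sixth one spans "him".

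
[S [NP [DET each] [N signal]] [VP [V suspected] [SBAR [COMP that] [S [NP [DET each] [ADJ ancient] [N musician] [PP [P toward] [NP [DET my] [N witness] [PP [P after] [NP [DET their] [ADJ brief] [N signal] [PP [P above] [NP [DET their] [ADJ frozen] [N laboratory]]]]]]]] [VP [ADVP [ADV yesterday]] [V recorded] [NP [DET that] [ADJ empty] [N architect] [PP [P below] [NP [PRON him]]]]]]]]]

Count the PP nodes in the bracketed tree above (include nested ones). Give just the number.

4

Scanning left to right, an opening `[PP` appears at word positions 8, 11, 15, 24 — 4 in total.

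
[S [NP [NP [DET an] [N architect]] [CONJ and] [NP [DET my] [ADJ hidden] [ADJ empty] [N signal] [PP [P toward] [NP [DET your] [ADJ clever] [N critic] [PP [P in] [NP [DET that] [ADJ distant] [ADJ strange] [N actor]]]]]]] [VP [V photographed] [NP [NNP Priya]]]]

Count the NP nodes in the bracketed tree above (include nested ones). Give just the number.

Scanning left to right, an opening `[NP` appears at word positions 1, 1, 4, 9, 13, 18 — 6 in total.

6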